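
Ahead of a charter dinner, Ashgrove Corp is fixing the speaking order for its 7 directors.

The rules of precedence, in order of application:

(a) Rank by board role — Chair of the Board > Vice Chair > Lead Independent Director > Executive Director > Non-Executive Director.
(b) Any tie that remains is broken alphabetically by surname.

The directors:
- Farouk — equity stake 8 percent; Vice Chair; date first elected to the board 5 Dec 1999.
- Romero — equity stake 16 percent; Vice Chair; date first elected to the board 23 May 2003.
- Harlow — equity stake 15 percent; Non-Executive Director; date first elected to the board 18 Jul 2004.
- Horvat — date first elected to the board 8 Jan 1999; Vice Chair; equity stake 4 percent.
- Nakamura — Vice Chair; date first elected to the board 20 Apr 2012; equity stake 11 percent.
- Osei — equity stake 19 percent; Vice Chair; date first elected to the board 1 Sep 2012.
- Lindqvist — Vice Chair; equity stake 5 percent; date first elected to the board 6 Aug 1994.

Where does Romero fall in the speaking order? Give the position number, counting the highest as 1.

6

By board role: Farouk, Horvat, Lindqvist, Nakamura, Osei and Romero (Vice Chair); then Harlow (Non-Executive Director).
Among Farouk, Horvat, Lindqvist, Nakamura, Osei and Romero, alphabetically by surname: Farouk before Horvat before Lindqvist before Nakamura before Osei before Romero.
Order: Farouk, Horvat, Lindqvist, Nakamura, Osei, Romero, Harlow. So position 6.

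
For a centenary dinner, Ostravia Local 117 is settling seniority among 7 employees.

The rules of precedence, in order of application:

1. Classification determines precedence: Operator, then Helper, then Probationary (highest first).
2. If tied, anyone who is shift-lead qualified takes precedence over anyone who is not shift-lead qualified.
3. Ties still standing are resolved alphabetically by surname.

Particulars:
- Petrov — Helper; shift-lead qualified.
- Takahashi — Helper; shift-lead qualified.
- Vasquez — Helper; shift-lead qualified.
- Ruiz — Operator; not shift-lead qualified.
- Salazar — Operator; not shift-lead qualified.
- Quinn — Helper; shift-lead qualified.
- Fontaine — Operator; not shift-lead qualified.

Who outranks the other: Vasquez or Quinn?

Quinn

By classification: Fontaine, Ruiz and Salazar (Operator); then Petrov, Quinn, Takahashi and Vasquez (Helper).
Fontaine, Ruiz and Salazar are each not shift-lead qualified, so the next rule applies.
Among Fontaine, Ruiz and Salazar, alphabetically by surname: Fontaine before Ruiz before Salazar.
Petrov, Quinn, Takahashi and Vasquez are each shift-lead qualified, so the next rule applies.
Among Petrov, Quinn, Takahashi and Vasquez, alphabetically by surname: Petrov before Quinn before Takahashi before Vasquez.
So Quinn takes precedence.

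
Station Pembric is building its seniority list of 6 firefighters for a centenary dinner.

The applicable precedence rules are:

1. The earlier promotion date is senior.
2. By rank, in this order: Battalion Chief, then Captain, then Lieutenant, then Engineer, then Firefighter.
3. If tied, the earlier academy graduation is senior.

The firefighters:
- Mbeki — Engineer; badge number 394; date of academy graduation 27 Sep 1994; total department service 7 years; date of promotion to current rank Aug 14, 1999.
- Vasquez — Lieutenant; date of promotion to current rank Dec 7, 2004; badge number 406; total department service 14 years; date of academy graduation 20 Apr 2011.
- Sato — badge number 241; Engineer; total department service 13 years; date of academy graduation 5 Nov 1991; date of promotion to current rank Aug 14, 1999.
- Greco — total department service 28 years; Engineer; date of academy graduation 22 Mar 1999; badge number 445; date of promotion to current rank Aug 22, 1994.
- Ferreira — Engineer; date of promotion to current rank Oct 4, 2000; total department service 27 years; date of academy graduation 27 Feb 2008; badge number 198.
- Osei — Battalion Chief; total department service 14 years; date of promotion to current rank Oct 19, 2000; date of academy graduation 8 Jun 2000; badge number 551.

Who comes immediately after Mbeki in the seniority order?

Ferreira

By date of promotion to current rank (earlier first): Greco (Aug 22, 1994); then Sato and Mbeki (both Aug 14, 1999); then Ferreira (Oct 4, 2000); then Osei (Oct 19, 2000); then Vasquez (Dec 7, 2004).
Sato and Mbeki are each Engineer, so the next rule applies.
Among Sato and Mbeki, by date of academy graduation (earlier first): Sato (5 Nov 1991) before Mbeki (27 Sep 1994).
Order: Greco, Sato, Mbeki, Ferreira, Osei, Vasquez.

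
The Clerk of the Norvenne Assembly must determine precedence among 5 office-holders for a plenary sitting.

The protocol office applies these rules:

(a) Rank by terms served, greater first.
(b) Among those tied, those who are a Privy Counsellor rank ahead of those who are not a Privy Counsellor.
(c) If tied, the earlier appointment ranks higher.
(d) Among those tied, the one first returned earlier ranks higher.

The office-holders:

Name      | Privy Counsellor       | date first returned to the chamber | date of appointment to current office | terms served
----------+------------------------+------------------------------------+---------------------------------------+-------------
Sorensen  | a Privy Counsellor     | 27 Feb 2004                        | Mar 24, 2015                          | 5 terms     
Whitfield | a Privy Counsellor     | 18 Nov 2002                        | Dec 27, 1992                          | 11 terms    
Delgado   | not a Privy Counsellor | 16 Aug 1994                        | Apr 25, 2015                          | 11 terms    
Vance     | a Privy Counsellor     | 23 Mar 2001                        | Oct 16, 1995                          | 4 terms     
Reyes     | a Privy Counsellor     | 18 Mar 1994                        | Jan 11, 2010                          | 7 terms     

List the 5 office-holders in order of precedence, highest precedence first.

By terms served (higher first): Whitfield and Delgado (both 11 terms); then Reyes (7 terms); then Sorensen (5 terms); then Vance (4 terms).
Among Whitfield and Delgado, a Privy Counsellor before not a Privy Counsellor: Whitfield (a Privy Counsellor) before Delgado (not a Privy Counsellor).
Full order: Whitfield, Delgado, Reyes, Sorensen, Vance.

Whitfield, Delgado, Reyes, Sorensen, Vance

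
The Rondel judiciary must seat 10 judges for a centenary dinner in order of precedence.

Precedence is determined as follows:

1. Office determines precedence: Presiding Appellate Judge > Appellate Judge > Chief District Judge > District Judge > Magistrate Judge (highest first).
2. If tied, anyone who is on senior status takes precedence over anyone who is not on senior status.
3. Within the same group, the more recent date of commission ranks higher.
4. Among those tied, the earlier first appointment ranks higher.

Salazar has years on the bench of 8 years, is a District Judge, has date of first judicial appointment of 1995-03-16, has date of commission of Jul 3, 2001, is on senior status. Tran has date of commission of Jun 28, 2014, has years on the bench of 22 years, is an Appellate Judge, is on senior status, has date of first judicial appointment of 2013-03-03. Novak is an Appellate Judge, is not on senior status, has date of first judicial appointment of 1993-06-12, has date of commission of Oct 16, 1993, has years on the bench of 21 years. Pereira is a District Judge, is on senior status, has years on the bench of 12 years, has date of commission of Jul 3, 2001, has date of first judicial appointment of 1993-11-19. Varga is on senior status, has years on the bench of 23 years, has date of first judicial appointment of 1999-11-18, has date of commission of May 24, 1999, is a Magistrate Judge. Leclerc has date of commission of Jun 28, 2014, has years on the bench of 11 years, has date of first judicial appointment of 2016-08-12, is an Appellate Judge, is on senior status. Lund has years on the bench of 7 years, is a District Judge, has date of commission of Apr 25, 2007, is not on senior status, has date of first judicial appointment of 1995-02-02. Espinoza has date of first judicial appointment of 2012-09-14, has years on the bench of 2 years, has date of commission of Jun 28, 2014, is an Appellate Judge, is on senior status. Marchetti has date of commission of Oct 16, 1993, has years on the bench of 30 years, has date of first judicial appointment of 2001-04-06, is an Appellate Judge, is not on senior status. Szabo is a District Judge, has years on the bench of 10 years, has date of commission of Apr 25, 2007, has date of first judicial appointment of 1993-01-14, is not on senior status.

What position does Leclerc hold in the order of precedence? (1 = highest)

3

By office: Espinoza, Tran, Leclerc, Novak and Marchetti (Appellate Judge); then Pereira, Salazar, Szabo and Lund (District Judge); then Varga (Magistrate Judge).
Among Espinoza, Tran, Leclerc, Novak and Marchetti, on senior status before not on senior status: Espinoza, Tran and Leclerc (on senior status) before Novak and Marchetti (not on senior status).
Espinoza, Tran and Leclerc all have date of commission Jun 28, 2014, so the next rule applies.
Among Espinoza, Tran and Leclerc, by date of first judicial appointment (earlier first): Espinoza (2012-09-14) before Tran (2013-03-03) before Leclerc (2016-08-12).
Novak and Marchetti both have date of commission Oct 16, 1993, so the next rule applies.
Among Novak and Marchetti, by date of first judicial appointment (earlier first): Novak (1993-06-12) before Marchetti (2001-04-06).
Among Pereira, Salazar, Szabo and Lund, on senior status before not on senior status: Pereira and Salazar (on senior status) before Szabo and Lund (not on senior status).
Pereira and Salazar both have date of commission Jul 3, 2001, so the next rule applies.
Among Pereira and Salazar, by date of first judicial appointment (earlier first): Pereira (1993-11-19) before Salazar (1995-03-16).
Szabo and Lund both have date of commission Apr 25, 2007, so the next rule applies.
Among Szabo and Lund, by date of first judicial appointment (earlier first): Szabo (1993-01-14) before Lund (1995-02-02).
Order: Espinoza, Tran, Leclerc, Novak, Marchetti, Pereira, Salazar, Szabo, Lund, Varga. So position 3.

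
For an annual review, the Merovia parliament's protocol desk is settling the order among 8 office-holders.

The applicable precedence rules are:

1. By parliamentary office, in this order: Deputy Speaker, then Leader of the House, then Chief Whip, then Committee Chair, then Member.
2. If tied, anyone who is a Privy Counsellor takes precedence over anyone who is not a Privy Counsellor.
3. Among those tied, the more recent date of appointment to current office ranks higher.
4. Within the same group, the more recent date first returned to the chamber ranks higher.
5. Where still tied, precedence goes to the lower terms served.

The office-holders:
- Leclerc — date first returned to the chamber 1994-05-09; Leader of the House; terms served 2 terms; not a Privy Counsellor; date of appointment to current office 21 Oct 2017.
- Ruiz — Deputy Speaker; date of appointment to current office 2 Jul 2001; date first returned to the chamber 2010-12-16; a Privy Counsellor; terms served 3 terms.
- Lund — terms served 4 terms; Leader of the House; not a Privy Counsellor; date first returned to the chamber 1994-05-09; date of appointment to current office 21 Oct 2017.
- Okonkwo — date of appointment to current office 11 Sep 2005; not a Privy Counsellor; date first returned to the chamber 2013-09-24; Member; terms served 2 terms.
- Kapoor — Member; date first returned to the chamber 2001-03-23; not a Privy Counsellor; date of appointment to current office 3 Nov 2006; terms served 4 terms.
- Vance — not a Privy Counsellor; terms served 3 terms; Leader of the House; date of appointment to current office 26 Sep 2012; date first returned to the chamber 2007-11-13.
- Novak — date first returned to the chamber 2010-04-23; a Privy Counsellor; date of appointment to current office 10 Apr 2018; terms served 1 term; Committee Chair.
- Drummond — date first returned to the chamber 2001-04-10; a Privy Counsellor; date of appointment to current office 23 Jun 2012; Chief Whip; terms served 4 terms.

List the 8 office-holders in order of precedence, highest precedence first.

Ruiz, Leclerc, Lund, Vance, Drummond, Novak, Kapoor, Okonkwo

By parliamentary office: Ruiz (Deputy Speaker); then Leclerc, Lund and Vance (Leader of the House); then Drummond (Chief Whip); then Novak (Committee Chair); then Kapoor and Okonkwo (Member).
Leclerc, Lund and Vance are each not a Privy Counsellor, so the next rule applies.
Among Leclerc, Lund and Vance, by date of appointment to current office (later first): Leclerc and Lund (21 Oct 2017) before Vance (26 Sep 2012).
Leclerc and Lund both have date first returned to the chamber 1994-05-09, so the next rule applies.
Among Leclerc and Lund, by terms served (lower first): Leclerc (2 terms) before Lund (4 terms).
Kapoor and Okonkwo are each not a Privy Counsellor, so the next rule applies.
Among Kapoor and Okonkwo, by date of appointment to current office (later first): Kapoor (3 Nov 2006) before Okonkwo (11 Sep 2005).
Full order: Ruiz, Leclerc, Lund, Vance, Drummond, Novak, Kapoor, Okonkwo.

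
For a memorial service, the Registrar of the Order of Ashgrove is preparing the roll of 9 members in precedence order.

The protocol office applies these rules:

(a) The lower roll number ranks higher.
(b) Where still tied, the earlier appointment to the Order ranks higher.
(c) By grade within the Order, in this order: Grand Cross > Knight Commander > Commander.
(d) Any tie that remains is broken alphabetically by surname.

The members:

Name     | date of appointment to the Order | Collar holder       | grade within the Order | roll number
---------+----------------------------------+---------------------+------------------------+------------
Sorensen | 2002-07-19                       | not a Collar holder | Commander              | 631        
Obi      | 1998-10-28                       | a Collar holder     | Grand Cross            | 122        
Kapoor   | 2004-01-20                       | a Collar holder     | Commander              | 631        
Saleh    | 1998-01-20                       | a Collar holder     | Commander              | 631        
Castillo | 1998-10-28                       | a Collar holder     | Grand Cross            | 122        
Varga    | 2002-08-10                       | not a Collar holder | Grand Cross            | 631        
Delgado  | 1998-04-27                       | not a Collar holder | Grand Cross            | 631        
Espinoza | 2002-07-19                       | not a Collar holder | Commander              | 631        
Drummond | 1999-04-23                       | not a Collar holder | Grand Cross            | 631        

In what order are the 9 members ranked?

Castillo, Obi, Saleh, Delgado, Drummond, Espinoza, Sorensen, Varga, Kapoor

By roll number (lower first): Castillo and Obi (both 122); then Saleh, Delgado, Drummond, Espinoza, Sorensen, Varga and Kapoor (each 631).
Castillo and Obi both have date of appointment to the Order 1998-10-28, so the next rule applies.
Castillo and Obi are each Grand Cross, so the next rule applies.
Among Castillo and Obi, alphabetically by surname: Castillo before Obi.
Among Saleh, Delgado, Drummond, Espinoza, Sorensen, Varga and Kapoor, by date of appointment to the Order (earlier first): Saleh (1998-01-20) before Delgado (1998-04-27) before Drummond (1999-04-23) before Espinoza and Sorensen (2002-07-19) before Varga (2002-08-10) before Kapoor (2004-01-20).
Espinoza and Sorensen are each Commander, so the next rule applies.
Among Espinoza and Sorensen, alphabetically by surname: Espinoza before Sorensen.
Full order: Castillo, Obi, Saleh, Delgado, Drummond, Espinoza, Sorensen, Varga, Kapoor.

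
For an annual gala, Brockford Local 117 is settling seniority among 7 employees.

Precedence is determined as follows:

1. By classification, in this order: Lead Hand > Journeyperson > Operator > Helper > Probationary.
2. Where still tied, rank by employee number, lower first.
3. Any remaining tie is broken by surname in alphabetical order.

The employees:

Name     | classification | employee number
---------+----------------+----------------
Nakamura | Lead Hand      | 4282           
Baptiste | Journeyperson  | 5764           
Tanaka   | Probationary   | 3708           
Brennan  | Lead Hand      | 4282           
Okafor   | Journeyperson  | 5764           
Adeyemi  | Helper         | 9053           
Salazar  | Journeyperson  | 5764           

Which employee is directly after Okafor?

By classification: Brennan and Nakamura (Lead Hand); then Baptiste, Okafor and Salazar (Journeyperson); then Adeyemi (Helper); then Tanaka (Probationary).
Brennan and Nakamura both have employee number 4282, so the next rule applies.
Among Brennan and Nakamura, alphabetically by surname: Brennan before Nakamura.
Baptiste, Okafor and Salazar all have employee number 5764, so the next rule applies.
Among Baptiste, Okafor and Salazar, alphabetically by surname: Baptiste before Okafor before Salazar.
Order: Brennan, Nakamura, Baptiste, Okafor, Salazar, Adeyemi, Tanaka.

Salazar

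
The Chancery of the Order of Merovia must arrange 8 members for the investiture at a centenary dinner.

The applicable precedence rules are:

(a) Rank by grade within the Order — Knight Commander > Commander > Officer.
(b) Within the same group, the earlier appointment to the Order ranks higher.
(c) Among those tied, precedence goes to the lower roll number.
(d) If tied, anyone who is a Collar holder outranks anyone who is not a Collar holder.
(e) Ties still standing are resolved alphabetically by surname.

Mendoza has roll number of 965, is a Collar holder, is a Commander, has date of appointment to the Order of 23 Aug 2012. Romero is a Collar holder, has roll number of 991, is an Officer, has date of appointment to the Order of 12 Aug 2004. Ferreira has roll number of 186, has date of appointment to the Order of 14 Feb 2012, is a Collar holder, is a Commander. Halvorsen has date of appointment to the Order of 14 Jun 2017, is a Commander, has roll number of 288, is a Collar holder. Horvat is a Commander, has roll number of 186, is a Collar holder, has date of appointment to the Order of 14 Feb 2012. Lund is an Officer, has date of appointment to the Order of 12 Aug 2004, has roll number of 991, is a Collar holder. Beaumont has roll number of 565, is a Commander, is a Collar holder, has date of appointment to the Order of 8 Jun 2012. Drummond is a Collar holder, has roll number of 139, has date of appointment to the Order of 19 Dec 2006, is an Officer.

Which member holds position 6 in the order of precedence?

Lund

By grade within the Order: Ferreira, Horvat, Beaumont, Mendoza and Halvorsen (Commander); then Lund, Romero and Drummond (Officer).
Among Ferreira, Horvat, Beaumont, Mendoza and Halvorsen, by date of appointment to the Order (earlier first): Ferreira and Horvat (14 Feb 2012) before Beaumont (8 Jun 2012) before Mendoza (23 Aug 2012) before Halvorsen (14 Jun 2017).
Ferreira and Horvat both have roll number 186, so the next rule applies.
Ferreira and Horvat are each a Collar holder, so the next rule applies.
Among Ferreira and Horvat, alphabetically by surname: Ferreira before Horvat.
Among Lund, Romero and Drummond, by date of appointment to the Order (earlier first): Lund and Romero (12 Aug 2004) before Drummond (19 Dec 2006).
Lund and Romero both have roll number 991, so the next rule applies.
Lund and Romero are each a Collar holder, so the next rule applies.
Among Lund and Romero, alphabetically by surname: Lund before Romero.
Order: Ferreira, Horvat, Beaumont, Mendoza, Halvorsen, Lund, Romero, Drummond.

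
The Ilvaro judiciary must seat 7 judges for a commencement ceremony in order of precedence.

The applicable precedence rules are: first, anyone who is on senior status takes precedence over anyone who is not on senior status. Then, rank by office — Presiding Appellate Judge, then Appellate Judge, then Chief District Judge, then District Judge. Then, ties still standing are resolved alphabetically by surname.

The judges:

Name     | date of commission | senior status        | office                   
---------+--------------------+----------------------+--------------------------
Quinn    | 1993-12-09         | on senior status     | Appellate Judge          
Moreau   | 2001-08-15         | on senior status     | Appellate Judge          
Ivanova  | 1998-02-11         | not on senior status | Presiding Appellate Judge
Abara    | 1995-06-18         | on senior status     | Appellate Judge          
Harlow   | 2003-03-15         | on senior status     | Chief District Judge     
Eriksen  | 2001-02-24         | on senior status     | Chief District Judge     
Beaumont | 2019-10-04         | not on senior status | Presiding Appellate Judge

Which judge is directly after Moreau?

By the first rule: Abara, Moreau, Quinn, Eriksen and Harlow (each on senior status); then Beaumont and Ivanova (both not on senior status).
Among Abara, Moreau, Quinn, Eriksen and Harlow, by office: Abara, Moreau and Quinn (Appellate Judge) before Eriksen and Harlow (Chief District Judge).
Among Abara, Moreau and Quinn, alphabetically by surname: Abara before Moreau before Quinn.
Among Eriksen and Harlow, alphabetically by surname: Eriksen before Harlow.
Beaumont and Ivanova are each Presiding Appellate Judge, so the next rule applies.
Among Beaumont and Ivanova, alphabetically by surname: Beaumont before Ivanova.
Order: Abara, Moreau, Quinn, Eriksen, Harlow, Beaumont, Ivanova.

Quinn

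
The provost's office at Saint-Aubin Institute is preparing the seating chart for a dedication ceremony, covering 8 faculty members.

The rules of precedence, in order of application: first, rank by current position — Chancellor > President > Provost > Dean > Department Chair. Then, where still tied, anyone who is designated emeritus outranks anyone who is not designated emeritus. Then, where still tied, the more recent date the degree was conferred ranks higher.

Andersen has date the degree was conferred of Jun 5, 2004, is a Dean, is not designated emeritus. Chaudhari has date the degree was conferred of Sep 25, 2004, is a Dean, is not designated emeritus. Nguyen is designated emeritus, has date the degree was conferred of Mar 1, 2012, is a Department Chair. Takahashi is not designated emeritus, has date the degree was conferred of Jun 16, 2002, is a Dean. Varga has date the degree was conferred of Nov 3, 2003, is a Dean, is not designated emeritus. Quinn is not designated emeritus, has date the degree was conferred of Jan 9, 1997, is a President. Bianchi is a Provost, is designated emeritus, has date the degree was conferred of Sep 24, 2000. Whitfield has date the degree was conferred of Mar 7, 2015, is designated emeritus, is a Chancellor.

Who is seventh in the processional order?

Takahashi

By current position: Whitfield (Chancellor); then Quinn (President); then Bianchi (Provost); then Chaudhari, Andersen, Varga and Takahashi (Dean); then Nguyen (Department Chair).
Chaudhari, Andersen, Varga and Takahashi are each not designated emeritus, so the next rule applies.
Among Chaudhari, Andersen, Varga and Takahashi, by date the degree was conferred (later first): Chaudhari (Sep 25, 2004) before Andersen (Jun 5, 2004) before Varga (Nov 3, 2003) before Takahashi (Jun 16, 2002).
Order: Whitfield, Quinn, Bianchi, Chaudhari, Andersen, Varga, Takahashi, Nguyen.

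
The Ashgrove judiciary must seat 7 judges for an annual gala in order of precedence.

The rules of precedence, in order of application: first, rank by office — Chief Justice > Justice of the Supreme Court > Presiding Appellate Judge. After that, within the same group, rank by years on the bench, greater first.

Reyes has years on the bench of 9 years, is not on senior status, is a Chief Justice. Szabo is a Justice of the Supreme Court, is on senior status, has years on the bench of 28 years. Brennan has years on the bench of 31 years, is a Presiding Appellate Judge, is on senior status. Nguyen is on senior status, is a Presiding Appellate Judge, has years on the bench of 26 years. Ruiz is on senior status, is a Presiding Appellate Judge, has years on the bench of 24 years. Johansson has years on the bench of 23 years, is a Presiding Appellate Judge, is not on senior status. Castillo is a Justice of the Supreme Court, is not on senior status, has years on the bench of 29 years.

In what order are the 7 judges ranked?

Reyes, Castillo, Szabo, Brennan, Nguyen, Ruiz, Johansson

By office: Reyes (Chief Justice); then Castillo and Szabo (Justice of the Supreme Court); then Brennan, Nguyen, Ruiz and Johansson (Presiding Appellate Judge).
Among Castillo and Szabo, by years on the bench (higher first): Castillo (29 years) before Szabo (28 years).
Among Brennan, Nguyen, Ruiz and Johansson, by years on the bench (higher first): Brennan (31 years) before Nguyen (26 years) before Ruiz (24 years) before Johansson (23 years).
Full order: Reyes, Castillo, Szabo, Brennan, Nguyen, Ruiz, Johansson.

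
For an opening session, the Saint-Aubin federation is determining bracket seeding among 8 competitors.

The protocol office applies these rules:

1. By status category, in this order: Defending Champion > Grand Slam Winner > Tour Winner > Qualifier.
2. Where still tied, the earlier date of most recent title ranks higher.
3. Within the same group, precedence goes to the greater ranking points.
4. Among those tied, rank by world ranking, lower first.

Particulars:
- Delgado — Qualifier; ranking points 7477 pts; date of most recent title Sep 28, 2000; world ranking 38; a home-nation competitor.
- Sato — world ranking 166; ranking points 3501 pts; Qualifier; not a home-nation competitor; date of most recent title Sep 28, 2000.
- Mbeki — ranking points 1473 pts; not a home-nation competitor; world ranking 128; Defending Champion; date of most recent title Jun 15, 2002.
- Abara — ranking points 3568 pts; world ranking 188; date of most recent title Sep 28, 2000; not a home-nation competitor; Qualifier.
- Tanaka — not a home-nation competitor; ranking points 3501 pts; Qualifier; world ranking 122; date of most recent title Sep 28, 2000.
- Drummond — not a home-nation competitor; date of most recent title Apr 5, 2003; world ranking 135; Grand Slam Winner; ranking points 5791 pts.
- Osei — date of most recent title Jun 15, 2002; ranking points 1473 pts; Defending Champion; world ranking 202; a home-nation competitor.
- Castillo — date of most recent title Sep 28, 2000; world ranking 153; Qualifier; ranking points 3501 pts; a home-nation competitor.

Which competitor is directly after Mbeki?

By status category: Mbeki and Osei (Defending Champion); then Drummond (Grand Slam Winner); then Delgado, Abara, Tanaka, Castillo and Sato (Qualifier).
Mbeki and Osei both have date of most recent title Jun 15, 2002, so the next rule applies.
Mbeki and Osei both have ranking points 1473 pts, so the next rule applies.
Among Mbeki and Osei, by world ranking (lower first): Mbeki (128) before Osei (202).
Delgado, Abara, Tanaka, Castillo and Sato all have date of most recent title Sep 28, 2000, so the next rule applies.
Among Delgado, Abara, Tanaka, Castillo and Sato, by ranking points (higher first): Delgado (7477 pts) before Abara (3568 pts) before Tanaka, Castillo and Sato (3501 pts).
Among Tanaka, Castillo and Sato, by world ranking (lower first): Tanaka (122) before Castillo (153) before Sato (166).
Order: Mbeki, Osei, Drummond, Delgado, Abara, Tanaka, Castillo, Sato.

Osei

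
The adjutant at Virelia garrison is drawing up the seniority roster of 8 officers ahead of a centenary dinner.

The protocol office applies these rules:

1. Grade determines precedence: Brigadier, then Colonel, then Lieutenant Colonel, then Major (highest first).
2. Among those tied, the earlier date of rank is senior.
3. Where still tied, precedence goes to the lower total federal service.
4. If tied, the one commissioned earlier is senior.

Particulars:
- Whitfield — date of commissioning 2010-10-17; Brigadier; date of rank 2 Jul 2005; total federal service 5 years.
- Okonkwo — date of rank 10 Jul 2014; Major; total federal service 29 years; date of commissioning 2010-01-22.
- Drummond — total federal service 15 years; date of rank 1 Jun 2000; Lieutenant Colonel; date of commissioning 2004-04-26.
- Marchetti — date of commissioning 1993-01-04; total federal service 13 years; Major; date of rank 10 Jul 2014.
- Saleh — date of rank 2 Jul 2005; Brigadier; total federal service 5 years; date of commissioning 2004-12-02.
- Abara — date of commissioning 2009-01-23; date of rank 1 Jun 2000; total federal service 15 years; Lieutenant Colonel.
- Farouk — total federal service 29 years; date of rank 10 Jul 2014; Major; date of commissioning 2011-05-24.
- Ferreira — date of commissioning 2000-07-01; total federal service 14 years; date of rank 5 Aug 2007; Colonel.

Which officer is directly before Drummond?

By grade: Saleh and Whitfield (Brigadier); then Ferreira (Colonel); then Drummond and Abara (Lieutenant Colonel); then Marchetti, Okonkwo and Farouk (Major).
Saleh and Whitfield both have date of rank 2 Jul 2005, so the next rule applies.
Saleh and Whitfield both have total federal service 5 years, so the next rule applies.
Among Saleh and Whitfield, by date of commissioning (earlier first): Saleh (2004-12-02) before Whitfield (2010-10-17).
Drummond and Abara both have date of rank 1 Jun 2000, so the next rule applies.
Drummond and Abara both have total federal service 15 years, so the next rule applies.
Among Drummond and Abara, by date of commissioning (earlier first): Drummond (2004-04-26) before Abara (2009-01-23).
Marchetti, Okonkwo and Farouk all have date of rank 10 Jul 2014, so the next rule applies.
Among Marchetti, Okonkwo and Farouk, by total federal service (lower first): Marchetti (13 years) before Okonkwo and Farouk (29 years).
Among Okonkwo and Farouk, by date of commissioning (earlier first): Okonkwo (2010-01-22) before Farouk (2011-05-24).
Order: Saleh, Whitfield, Ferreira, Drummond, Abara, Marchetti, Okonkwo, Farouk.

Ferreira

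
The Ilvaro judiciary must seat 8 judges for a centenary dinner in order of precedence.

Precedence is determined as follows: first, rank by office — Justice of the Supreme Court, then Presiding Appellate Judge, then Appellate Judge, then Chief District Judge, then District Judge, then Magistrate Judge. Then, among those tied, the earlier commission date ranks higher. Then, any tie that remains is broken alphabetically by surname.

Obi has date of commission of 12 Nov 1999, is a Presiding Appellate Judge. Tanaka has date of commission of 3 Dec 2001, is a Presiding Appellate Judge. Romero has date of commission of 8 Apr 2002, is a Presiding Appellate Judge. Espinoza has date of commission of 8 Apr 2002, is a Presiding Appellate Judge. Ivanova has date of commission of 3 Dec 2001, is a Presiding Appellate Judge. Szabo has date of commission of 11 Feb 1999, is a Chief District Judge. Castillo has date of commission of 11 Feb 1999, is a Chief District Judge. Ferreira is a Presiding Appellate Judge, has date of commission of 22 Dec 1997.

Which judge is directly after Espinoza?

By office: Ferreira, Obi, Ivanova, Tanaka, Espinoza and Romero (Presiding Appellate Judge); then Castillo and Szabo (Chief District Judge).
Among Ferreira, Obi, Ivanova, Tanaka, Espinoza and Romero, by date of commission (earlier first): Ferreira (22 Dec 1997) before Obi (12 Nov 1999) before Ivanova and Tanaka (3 Dec 2001) before Espinoza and Romero (8 Apr 2002).
Among Ivanova and Tanaka, alphabetically by surname: Ivanova before Tanaka.
Among Espinoza and Romero, alphabetically by surname: Espinoza before Romero.
Castillo and Szabo both have date of commission 11 Feb 1999, so the next rule applies.
Among Castillo and Szabo, alphabetically by surname: Castillo before Szabo.
Order: Ferreira, Obi, Ivanova, Tanaka, Espinoza, Romero, Castillo, Szabo.

Romero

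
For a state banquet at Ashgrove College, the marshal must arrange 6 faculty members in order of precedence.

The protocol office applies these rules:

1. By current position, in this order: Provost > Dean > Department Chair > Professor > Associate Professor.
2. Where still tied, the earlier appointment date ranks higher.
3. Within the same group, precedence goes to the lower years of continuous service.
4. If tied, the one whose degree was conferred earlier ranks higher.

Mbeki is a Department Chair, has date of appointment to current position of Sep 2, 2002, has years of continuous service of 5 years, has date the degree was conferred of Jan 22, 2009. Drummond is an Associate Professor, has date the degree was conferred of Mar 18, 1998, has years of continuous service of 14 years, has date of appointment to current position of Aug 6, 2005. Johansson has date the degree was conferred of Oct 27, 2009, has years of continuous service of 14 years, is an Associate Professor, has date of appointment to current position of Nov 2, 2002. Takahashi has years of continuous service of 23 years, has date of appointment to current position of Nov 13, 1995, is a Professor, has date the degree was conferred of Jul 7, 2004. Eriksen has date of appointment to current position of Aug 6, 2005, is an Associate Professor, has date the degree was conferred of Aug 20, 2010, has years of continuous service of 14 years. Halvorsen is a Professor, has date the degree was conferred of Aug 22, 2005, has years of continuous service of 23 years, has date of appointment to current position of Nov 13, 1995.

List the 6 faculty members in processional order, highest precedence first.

By current position: Mbeki (Department Chair); then Takahashi and Halvorsen (Professor); then Johansson, Drummond and Eriksen (Associate Professor).
Takahashi and Halvorsen both have date of appointment to current position Nov 13, 1995, so the next rule applies.
Takahashi and Halvorsen both have years of continuous service 23 years, so the next rule applies.
Among Takahashi and Halvorsen, by date the degree was conferred (earlier first): Takahashi (Jul 7, 2004) before Halvorsen (Aug 22, 2005).
Among Johansson, Drummond and Eriksen, by date of appointment to current position (earlier first): Johansson (Nov 2, 2002) before Drummond and Eriksen (Aug 6, 2005).
Drummond and Eriksen both have years of continuous service 14 years, so the next rule applies.
Among Drummond and Eriksen, by date the degree was conferred (earlier first): Drummond (Mar 18, 1998) before Eriksen (Aug 20, 2010).
Full order: Mbeki, Takahashi, Halvorsen, Johansson, Drummond, Eriksen.

Mbeki, Takahashi, Halvorsen, Johansson, Drummond, Eriksen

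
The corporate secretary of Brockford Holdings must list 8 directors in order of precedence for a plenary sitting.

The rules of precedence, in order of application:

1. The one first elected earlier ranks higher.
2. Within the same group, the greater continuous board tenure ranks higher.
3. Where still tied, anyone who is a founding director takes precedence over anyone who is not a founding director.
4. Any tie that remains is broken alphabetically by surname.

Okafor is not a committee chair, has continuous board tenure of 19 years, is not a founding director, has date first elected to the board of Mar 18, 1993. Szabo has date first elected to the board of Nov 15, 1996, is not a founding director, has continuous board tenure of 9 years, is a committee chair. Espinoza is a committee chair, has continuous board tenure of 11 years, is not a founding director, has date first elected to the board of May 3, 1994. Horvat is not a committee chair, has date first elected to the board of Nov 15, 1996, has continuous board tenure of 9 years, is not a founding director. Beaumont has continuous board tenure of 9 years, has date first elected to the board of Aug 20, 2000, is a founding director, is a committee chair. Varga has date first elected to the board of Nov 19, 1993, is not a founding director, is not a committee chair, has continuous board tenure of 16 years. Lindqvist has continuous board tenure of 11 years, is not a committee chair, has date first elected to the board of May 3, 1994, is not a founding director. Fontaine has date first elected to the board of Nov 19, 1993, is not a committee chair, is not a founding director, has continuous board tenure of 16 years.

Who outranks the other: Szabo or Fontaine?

By date first elected to the board (earlier first): Okafor (Mar 18, 1993); then Fontaine and Varga (both Nov 19, 1993); then Espinoza and Lindqvist (both May 3, 1994); then Horvat and Szabo (both Nov 15, 1996); then Beaumont (Aug 20, 2000).
Fontaine and Varga both have continuous board tenure 16 years, so the next rule applies.
Fontaine and Varga are each not a founding director, so the next rule applies.
Among Fontaine and Varga, alphabetically by surname: Fontaine before Varga.
Espinoza and Lindqvist both have continuous board tenure 11 years, so the next rule applies.
Espinoza and Lindqvist are each not a founding director, so the next rule applies.
Among Espinoza and Lindqvist, alphabetically by surname: Espinoza before Lindqvist.
Horvat and Szabo both have continuous board tenure 9 years, so the next rule applies.
Horvat and Szabo are each not a founding director, so the next rule applies.
Among Horvat and Szabo, alphabetically by surname: Horvat before Szabo.
So Fontaine takes precedence.

Fontaine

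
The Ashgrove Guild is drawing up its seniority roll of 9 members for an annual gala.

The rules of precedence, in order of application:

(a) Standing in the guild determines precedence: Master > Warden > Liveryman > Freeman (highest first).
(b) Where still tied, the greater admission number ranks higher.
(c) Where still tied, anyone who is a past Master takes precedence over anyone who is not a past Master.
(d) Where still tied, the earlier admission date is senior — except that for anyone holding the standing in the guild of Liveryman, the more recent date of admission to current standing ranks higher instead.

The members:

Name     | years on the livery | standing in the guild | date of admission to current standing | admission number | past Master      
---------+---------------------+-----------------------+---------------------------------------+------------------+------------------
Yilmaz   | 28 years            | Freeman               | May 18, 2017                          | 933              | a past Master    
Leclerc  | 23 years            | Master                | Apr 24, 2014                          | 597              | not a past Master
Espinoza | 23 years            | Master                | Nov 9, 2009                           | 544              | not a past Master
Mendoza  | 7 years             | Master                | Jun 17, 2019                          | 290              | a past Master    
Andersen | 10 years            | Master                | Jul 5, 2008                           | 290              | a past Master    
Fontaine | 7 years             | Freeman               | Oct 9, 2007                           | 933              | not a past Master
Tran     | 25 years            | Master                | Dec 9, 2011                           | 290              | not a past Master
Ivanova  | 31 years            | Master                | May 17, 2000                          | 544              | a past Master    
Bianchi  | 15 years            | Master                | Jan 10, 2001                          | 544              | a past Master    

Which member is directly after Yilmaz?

Fontaine

By standing in the guild: Leclerc, Ivanova, Bianchi, Espinoza, Andersen, Mendoza and Tran (Master); then Yilmaz and Fontaine (Freeman).
Among Leclerc, Ivanova, Bianchi, Espinoza, Andersen, Mendoza and Tran, by admission number (higher first): Leclerc (597) before Ivanova, Bianchi and Espinoza (544) before Andersen, Mendoza and Tran (290).
Among Ivanova, Bianchi and Espinoza, a past Master before not a past Master: Ivanova and Bianchi (a past Master) before Espinoza (not a past Master).
Among Ivanova and Bianchi, by date of admission to current standing (earlier first): Ivanova (May 17, 2000) before Bianchi (Jan 10, 2001).
Among Andersen, Mendoza and Tran, a past Master before not a past Master: Andersen and Mendoza (a past Master) before Tran (not a past Master).
Among Andersen and Mendoza, by date of admission to current standing (earlier first): Andersen (Jul 5, 2008) before Mendoza (Jun 17, 2019).
Yilmaz and Fontaine both have admission number 933, so the next rule applies.
Among Yilmaz and Fontaine, a past Master before not a past Master: Yilmaz (a past Master) before Fontaine (not a past Master).
Order: Leclerc, Ivanova, Bianchi, Espinoza, Andersen, Mendoza, Tran, Yilmaz, Fontaine.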